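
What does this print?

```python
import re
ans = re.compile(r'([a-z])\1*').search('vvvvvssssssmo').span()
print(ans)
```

(0, 5)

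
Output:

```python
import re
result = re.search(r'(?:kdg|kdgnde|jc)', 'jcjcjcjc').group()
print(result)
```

jc

The match spans [0:2] → 'jc'.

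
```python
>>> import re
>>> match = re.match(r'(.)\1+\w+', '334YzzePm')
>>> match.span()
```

(0, 9)

After group 1 captures some text, `\1` only succeeds where that same text appears again.
With `match`, the pattern is implicitly anchored at the beginning.
The match spans [0:9] → '334YzzePm'.
Captured: group 1 = '3'.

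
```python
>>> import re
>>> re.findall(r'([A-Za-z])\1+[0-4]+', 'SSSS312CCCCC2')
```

['S', 'C']

After group 1 captures some text, `\1` only succeeds where that same text appears again.
One capturing group, so `findall` returns just the captured substring from each match — 2 in all.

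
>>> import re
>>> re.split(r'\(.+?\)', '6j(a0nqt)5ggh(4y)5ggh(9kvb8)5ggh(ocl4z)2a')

The `?` after the quantifier makes it lazy — it takes as little as possible before letting the rest of the pattern try.
The string is cut at each match, leaving 5 pieces.

['6j', '5ggh', '5ggh', '5ggh', '2a']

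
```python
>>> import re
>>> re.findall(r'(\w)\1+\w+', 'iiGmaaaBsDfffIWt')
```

['i']

`\1` has to match the exact text group 1 already captured.
Because there's exactly one group, `findall` drops the full match and keeps group 1 from the one hit.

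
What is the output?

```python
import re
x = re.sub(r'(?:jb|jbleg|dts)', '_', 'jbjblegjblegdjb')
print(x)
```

Alternation tries branches left to right and keeps the first one that lets the overall match succeed at that position.
`sub` substitutes '_' at each match site.

__leg_legd_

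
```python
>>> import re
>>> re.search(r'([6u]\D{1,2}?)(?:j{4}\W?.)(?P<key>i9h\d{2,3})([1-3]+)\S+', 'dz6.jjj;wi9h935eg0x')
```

None

The pattern matches one of [6u], then 1 to 2 of a non-digit (lazy) (captured); then exactly 4 of the literal 'j', then optionally a non-word character, then any character (non-capturing group); then the literal 'i', then the literal '9h', then 2 to 3 of a digit (captured as 'key'); then one or more of a character in [1-3] (captured); then one or more of a non-whitespace character.
Unlike `match`, `search` isn't anchored — it looks for the pattern anywhere in the string.
Here no position works, so the call returns None.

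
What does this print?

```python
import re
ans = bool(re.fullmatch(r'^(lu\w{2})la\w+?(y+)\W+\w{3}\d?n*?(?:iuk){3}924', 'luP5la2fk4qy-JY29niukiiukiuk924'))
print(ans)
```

False

`re.fullmatch` requires the pattern to consume the entire string.
Here the pattern can't cover the whole string, so the call returns None, and `bool(None)` is False.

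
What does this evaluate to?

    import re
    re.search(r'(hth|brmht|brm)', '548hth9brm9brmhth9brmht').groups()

('hth',)

The match spans [3:6] → 'hth'.
Captured: group 1 = 'hth'.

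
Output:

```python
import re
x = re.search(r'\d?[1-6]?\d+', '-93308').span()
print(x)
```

This matches optionally a digit, then optionally a character in [1-6]; then one or more of a digit.
The match spans [1:6] → '93308'.

(1, 6)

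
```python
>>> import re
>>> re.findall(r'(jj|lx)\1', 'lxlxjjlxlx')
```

A backreference is literal: `\1` must see the identical characters the first group matched.
One capturing group, so `findall` returns just the captured substring from each match — 2 in all.

['lx', 'lx']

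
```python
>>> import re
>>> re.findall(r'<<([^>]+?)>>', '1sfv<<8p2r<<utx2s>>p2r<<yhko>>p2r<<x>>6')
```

`findall` collects group 1 from each match (3 total).

['8p2r<<utx2s', 'yhko', 'x']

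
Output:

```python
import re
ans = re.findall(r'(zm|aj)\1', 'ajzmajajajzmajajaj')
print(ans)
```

['aj', 'aj']

After group 1 captures some text, `\1` only succeeds where that same text appears again.
With a single group, `findall` returns only what that group captured — 2 items.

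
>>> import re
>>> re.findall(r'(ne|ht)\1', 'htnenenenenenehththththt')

['ne', 'ne', 'ne', 'ht', 'ht']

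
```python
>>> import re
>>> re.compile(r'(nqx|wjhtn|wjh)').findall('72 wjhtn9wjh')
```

['wjhtn', 'wjh']

`|` is ordered: at each position the engine commits to the first alternative that works.
Walking the string: at [3:8] match 'wjhtn', group 1 = 'wjhtn'; at [9:12] match 'wjh', group 1 = 'wjh'.
Because there's exactly one group, `findall` drops the full match and keeps group 1 from each hit.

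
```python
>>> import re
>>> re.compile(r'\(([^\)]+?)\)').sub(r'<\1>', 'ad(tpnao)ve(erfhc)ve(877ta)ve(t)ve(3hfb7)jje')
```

'ad<tpnao>ve<erfhc>ve<877ta>ve<t>ve<3hfb7>jje'

Matches: at [2:9] → '(tpnao)'; at [11:18] → '(erfhc)'; at [20:27] → '(877ta)'; at [29:32] → '(t)'; at [34:41] → '(3hfb7)'.
`\1` in the replacement pulls in group 1's text for each match.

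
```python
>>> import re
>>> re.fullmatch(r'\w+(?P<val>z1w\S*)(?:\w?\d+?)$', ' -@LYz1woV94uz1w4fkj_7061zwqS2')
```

The pattern matches one or more of a word character; then the literal 'z1w', then zero or more of a non-whitespace character (captured as 'val'); then optionally a word character, then one or more of a digit (lazy) (non-capturing group); then anchored at the end.
For `fullmatch`, every character of the input must be accounted for by the pattern.
Here the string isn't matched end-to-end, so the call returns None.

None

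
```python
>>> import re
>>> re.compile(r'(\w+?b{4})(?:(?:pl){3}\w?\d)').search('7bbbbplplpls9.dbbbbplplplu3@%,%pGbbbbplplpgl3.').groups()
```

The pattern matches one or more of a word character (lazy), then exactly 4 of a literal 'b' (captured); then the literal 'pl' repeated 3 times, then optionally a word character, then a digit (non-capturing group).
`search` walks the string left to right and returns the first match it finds.
The match spans [0:13] → '7bbbbplplpls9'.
Captured: group 1 = '7bbbb'.

('7bbbb',)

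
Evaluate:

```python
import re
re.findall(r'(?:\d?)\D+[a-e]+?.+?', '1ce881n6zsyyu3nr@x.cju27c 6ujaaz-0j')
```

['1ce8', '3nr@x.cj', '6ujaaz']

This matches optionally a digit (non-capturing group); then one or more of a non-digit; then one or more of a character in [a-e] (lazy), then one or more of any character (lazy).
A non-greedy quantifier consumes as few characters as it can — just enough that the remainder of the pattern still matches from where it stops; whatever follows it matches normally.
Walking the string: at [0:4] → '1ce8'; at [13:21] → '3nr@x.cj'; at [26:32] → '6ujaaz'.
With no groups in the pattern, `findall` gives back each whole match — 3 here.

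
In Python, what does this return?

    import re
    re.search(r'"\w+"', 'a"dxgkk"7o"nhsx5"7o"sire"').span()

The match spans [1:8] → '"dxgkk"'.

(1, 8)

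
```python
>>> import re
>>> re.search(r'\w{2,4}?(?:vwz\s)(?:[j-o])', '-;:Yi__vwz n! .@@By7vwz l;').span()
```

The pattern matches 2 to 4 of a word character (lazy); then the literal 'vwz', then whitespace (non-capturing group); then a character in [j-o] (non-capturing group).
The match spans [3:12] → 'Yi__vwz n'.

(3, 12)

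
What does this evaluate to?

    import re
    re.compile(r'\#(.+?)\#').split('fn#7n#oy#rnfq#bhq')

['fn', '7n', 'oy', 'rnfq', 'bhq']

With the lazy modifier that quantifier settles for the fewest repetitions that let the rest of the pattern succeed (the atoms after it are unaffected and can still be greedy).
Matches to split on: at [2:6] → '#7n#'; at [8:14] → '#rnfq#'.
The group in the pattern means `split` returns the separators' captures alongside the pieces.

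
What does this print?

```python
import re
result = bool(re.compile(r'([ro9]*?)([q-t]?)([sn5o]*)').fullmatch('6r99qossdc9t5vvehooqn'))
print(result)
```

False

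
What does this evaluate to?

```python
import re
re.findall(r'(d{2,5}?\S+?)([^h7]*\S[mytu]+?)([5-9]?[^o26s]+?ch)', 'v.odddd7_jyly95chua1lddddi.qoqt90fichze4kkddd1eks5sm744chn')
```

[('dddd7', '_jyly', '95ch'), ('ddd', 'di.qoqt', '90fich'), ('ddd', '1eks5sm', '744ch')]

The pattern matches 2 to 5 of the literal 'd' (lazy), then one or more of a non-whitespace character (lazy) (captured); then zero or more of any character except [h7], then a non-whitespace character, then one or more of one of [mytu] (lazy) (captured); then optionally a character in [5-9], then one or more of any character except [o26s] (lazy), then the literal 'ch' (captured).
A non-greedy quantifier consumes as few characters as it can — just enough that the remainder of the pattern still matches from where it stops; whatever follows it matches normally.
Scanning left to right: at [3:17] match 'dddd7_jyly95ch', groups = ('dddd7', '_jyly', '95ch'); at [21:37] match 'ddddi.qoqt90fich', groups = ('ddd', 'di.qoqt', '90fich'); at [42:57] match 'ddd1eks5sm744ch', groups = ('ddd', '1eks5sm', '744ch').
With 3 capturing groups, `findall` returns a 3-tuple per match.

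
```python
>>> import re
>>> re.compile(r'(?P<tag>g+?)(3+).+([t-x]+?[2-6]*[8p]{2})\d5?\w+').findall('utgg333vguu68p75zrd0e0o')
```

[('gg', '333', 'u68p')]

The pattern matches one or more of a literal 'g' (lazy) (captured as 'tag'); then one or more of a literal '3' (captured); then one or more of any character; then one or more of a character in [t-x] (lazy), then zero or more of a character in [2-6], then exactly 2 of one of [8p] (captured); then a digit, then optionally a literal '5', then one or more of a word character.
Scanning left to right: at [2:23] match 'gg333vguu68p75zrd0e0o', groups = ('gg', '333', 'u68p').
Multiple groups make `findall` return tuples — one 3-tuple for the one match.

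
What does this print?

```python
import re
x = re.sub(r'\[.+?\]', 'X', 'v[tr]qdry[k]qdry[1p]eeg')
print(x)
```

With the lazy modifier that quantifier settles for the fewest repetitions that let the rest of the pattern succeed (the atoms after it are unaffected and can still be greedy).
Matches: at [1:5] → '[tr]'; at [9:12] → '[k]'; at [16:20] → '[1p]'.
`sub` substitutes 'X' at each match site.

vXqdryXqdryXeeg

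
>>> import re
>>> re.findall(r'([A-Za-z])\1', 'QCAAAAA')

`\1` has to match the exact text group 1 already captured.
Matches: at [2:4] match 'AA', group 1 = 'A'; at [4:6] match 'AA', group 1 = 'A'.
One capturing group, so `findall` returns just the captured substring from each match — 2 in all.

['A', 'A']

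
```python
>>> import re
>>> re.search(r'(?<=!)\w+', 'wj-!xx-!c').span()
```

(4, 6)

Because the assertion is zero-width, the text it checks is not consumed and won't appear in the result.
The match spans [4:6] → 'xx'.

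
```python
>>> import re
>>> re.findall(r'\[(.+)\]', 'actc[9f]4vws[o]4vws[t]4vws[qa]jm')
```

`findall` collects group 1 from the one match (1 total).

['9f]4vws[o]4vws[t]4vws[qa']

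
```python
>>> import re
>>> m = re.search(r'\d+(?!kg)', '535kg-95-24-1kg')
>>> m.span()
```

(0, 2)

The negative lookahead/lookbehind blocks any match where the forbidden context is present.
`re.search` tries every starting position until one works.
The match spans [0:2] → '53'.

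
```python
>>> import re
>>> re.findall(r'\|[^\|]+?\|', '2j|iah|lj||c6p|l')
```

['|iah|', '|c6p|']

Scanning left to right: at [2:7] → '|iah|'; at [10:15] → '|c6p|'.
`findall` yields the raw match text (2 of them) because the pattern has no groups.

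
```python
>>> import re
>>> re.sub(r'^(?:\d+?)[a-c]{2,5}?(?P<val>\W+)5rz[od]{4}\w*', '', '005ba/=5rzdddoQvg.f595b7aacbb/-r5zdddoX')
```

'.f595b7aacbb/-r5zdddoX'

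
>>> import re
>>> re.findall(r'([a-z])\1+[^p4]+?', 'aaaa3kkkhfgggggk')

After group 1 captures some text, `\1` only succeeds where that same text appears again.
Matches: at [0:5] match 'aaaa3', group 1 = 'a'; at [5:9] match 'kkkh', group 1 = 'k'; at [10:16] match 'gggggk', group 1 = 'g'.
One capturing group, so `findall` returns just the captured substring from each match — 3 in all.

['a', 'k', 'g']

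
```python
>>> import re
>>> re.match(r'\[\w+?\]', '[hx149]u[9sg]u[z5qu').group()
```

'[hx149]'

`match` is anchored at position 0; if the pattern doesn't fit there, it returns None.
The match spans [0:7] → '[hx149]'.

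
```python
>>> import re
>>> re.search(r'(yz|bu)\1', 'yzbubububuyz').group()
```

'bubu'

After group 1 captures some text, `\1` only succeeds where that same text appears again.
`search` walks the string left to right and returns the first match it finds.
The match spans [2:6] → 'bubu'.
Captured: group 1 = 'bu'.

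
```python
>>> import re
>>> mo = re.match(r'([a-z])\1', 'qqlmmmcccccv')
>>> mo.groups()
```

('q',)

After group 1 captures some text, `\1` only succeeds where that same text appears again.
`re.match` only tries the pattern at the start of the string.
The match spans [0:2] → 'qq'.
Captured: group 1 = 'q'.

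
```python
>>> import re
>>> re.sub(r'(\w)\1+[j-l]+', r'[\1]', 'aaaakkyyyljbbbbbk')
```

A backreference is literal: `\1` must see the identical characters the first group matched.
Matches: at [0:6] → 'aaaakk'; at [6:11] → 'yyylj'; at [11:17] → 'bbbbbk'.
The replacement refers to a captured group, so each match is rewritten using its own captured text.

'[a][y][b]'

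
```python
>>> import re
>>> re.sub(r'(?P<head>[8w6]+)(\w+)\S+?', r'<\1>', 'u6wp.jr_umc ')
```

This matches one or more of one of [8w6] (captured as 'head'); then one or more of a word character (captured); then one or more of a non-whitespace character (lazy).
The `?` after the quantifier makes it lazy — it takes as little as possible before letting the rest of the pattern try.
Matches: at [1:5] → '6wp.'.
The replacement refers to a captured group, so each match is rewritten using its own captured text.

'u<6w>jr_umc '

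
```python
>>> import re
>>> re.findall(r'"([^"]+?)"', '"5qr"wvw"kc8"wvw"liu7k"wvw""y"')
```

['5qr', 'kc8', 'liu7k', 'y']

Walking the string: at [0:5] match '"5qr"', group 1 = '5qr'; at [8:13] match '"kc8"', group 1 = 'kc8'; at [16:23] match '"liu7k"', group 1 = 'liu7k'; at [27:30] match '"y"', group 1 = 'y'.
Because there's exactly one group, `findall` drops the full match and keeps group 1 from each hit.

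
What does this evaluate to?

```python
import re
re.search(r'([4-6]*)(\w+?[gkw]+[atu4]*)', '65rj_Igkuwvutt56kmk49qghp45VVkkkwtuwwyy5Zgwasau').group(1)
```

'65'

The match spans [0:9] → '65rj_Igku'.
Captured: group 1 = '65', group 2 = 'rj_Igku'.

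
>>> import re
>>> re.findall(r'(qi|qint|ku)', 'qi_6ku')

With a single group, `findall` returns only what that group captured — 2 items.

['qi', 'ku']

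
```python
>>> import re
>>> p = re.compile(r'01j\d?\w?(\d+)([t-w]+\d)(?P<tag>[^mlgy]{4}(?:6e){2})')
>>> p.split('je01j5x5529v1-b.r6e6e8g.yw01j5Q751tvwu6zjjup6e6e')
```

['je', '5529', 'v1', '-b.r6e6e', '8g.yw01j5Q751tvwu6zjjup6e6e']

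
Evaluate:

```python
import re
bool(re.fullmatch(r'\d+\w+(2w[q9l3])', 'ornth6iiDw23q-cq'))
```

False

`re.fullmatch` is like wrapping the pattern in `^…$` (in single-line mode).
Here there's no way to consume every character, so the call returns None, and `bool(None)` is False.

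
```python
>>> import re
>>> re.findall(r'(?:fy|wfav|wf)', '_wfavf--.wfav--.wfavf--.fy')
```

['wfav', 'wfav', 'wfav', 'fy']

Alternation tries branches left to right and keeps the first one that lets the overall match succeed at that position.
Since nothing is captured, `findall` lists the 4 matched substrings directly.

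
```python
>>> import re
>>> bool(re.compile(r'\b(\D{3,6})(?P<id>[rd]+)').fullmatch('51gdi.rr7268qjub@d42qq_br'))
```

False

This matches a word boundary (`\b`, zero-width); then 3 to 6 of a non-digit (captured); then one or more of one of [rd] (captured as 'id').
`re.fullmatch` requires the pattern to consume the entire string.
Here the string isn't matched end-to-end, so the call returns None, and `bool(None)` is False.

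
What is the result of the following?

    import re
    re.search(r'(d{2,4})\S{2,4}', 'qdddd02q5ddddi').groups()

('dddd',)

The pattern matches 2 to 4 of a literal 'd' (captured); then 2 to 4 of a non-whitespace character.
`search` walks the string left to right and returns the first match it finds.
The match spans [1:9] → 'dddd02q5'.
Captured: group 1 = 'dddd'.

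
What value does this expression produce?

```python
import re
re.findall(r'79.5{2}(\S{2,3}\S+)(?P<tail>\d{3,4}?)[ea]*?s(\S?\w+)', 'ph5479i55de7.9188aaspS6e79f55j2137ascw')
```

`findall` packs the 3 group values into a tuple for every match.

[('de7.9188aaspS6e79f55j2', '137', 'cw')]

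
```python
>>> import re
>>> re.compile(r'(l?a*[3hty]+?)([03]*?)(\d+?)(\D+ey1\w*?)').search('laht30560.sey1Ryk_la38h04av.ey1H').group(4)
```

'.sey1'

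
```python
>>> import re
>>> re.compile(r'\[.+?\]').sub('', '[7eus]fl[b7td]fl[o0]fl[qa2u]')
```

'flflfl'

Matches: at [0:6] → '[7eus]'; at [8:14] → '[b7td]'; at [16:20] → '[o0]'; at [22:28] → '[qa2u]'.
Every occurrence is swapped for ''.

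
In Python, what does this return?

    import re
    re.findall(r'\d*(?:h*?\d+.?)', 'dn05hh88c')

The pattern matches zero or more of a digit; then zero or more of a literal 'h' (lazy), then one or more of a digit, then optionally any character (non-capturing group).
Walking the string: at [2:9] → '05hh88c'.
Since nothing is captured, `findall` lists the 1 matched substring directly.

['05hh88c']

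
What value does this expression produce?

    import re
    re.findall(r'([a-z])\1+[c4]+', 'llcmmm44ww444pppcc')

['l', 'm', 'w', 'p']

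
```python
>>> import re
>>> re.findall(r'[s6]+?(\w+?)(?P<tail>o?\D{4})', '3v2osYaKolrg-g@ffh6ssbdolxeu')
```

[('Y', 'aKol'), ('s', 'sbdo')]

Multiple groups make `findall` return tuples — one 2-tuple for each match.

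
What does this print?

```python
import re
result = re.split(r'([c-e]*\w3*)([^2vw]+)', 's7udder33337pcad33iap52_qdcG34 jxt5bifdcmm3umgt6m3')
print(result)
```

Pattern: zero or more of a character in [c-e], then a word character, then zero or more of the literal '3' (captured); then one or more of any character except [2vw] (captured).
Matches to split on: at [0:22] → 's7udder33337pcad33iap5'; at [22:50] → '2_qdcG34 jxt5bifdcmm3umgt6m3'.
Because the pattern has a capturing group, `split` also inserts each captured text between the pieces.

['', 's', '7udder33337pcad33iap5', '', '2', '_qdcG34 jxt5bifdcmm3umgt6m3', '']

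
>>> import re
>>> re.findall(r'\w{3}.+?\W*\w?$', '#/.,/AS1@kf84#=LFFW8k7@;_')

This matches exactly 3 of a word character, then one or more of any character (lazy); then zero or more of a non-word character, then optionally a word character; then anchored at the end.
`findall` yields the raw match text (1 of them) because the pattern has no groups.

['AS1@kf84#=LFFW8k7@;_']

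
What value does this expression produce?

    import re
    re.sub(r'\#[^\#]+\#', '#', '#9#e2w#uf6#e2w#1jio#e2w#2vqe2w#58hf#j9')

'#e2w#e2w#e2w#58hf#j9'

Every occurrence is swapped for '#'.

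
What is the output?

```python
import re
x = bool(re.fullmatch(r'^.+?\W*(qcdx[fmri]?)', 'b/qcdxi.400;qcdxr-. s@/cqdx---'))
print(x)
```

Pattern: anchored at the start of the string; then one or more of any character (lazy), then zero or more of a non-word character; then the literal 'q', then the literal 'cdx', then optionally one of [fmri] (captured).
For `fullmatch`, every character of the input must be accounted for by the pattern.
Here there's no way to consume every character, so the call returns None, and `bool(None)` is False.

False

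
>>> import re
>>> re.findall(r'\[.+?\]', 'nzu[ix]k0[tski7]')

With the lazy modifier that quantifier settles for the fewest repetitions that let the rest of the pattern succeed (the atoms after it are unaffected and can still be greedy).
No capturing groups, so `findall` returns the 2 full match strings.

['[ix]', '[tski7]']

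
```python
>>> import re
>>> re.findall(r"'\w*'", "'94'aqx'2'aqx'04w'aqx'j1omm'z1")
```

Matches: at [0:4] → "'94'"; at [7:10] → "'2'"; at [13:18] → "'04w'"; at [21:28] → "'j1omm'".
Since nothing is captured, `findall` lists the 4 matched substrings directly.

["'94'", "'2'", "'04w'", "'j1omm'"]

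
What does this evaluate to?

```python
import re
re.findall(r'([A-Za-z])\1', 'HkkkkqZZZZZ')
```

['k', 'k', 'Z', 'Z']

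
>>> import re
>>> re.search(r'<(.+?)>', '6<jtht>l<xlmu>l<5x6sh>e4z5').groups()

Unlike `match`, `search` isn't anchored — it looks for the pattern anywhere in the string.
The match spans [1:7] → '<jtht>'.
Captured: group 1 = 'jtht'.

('jtht',)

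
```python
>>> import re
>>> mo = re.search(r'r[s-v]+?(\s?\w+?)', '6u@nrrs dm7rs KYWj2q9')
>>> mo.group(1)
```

' d'

The match spans [5:9] → 'rs d'.
Captured: group 1 = ' d'.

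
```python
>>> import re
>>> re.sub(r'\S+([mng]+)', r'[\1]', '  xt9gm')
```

'  [m]'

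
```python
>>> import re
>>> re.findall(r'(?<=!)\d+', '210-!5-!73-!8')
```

The `(?=…)`/`(?<=…)` assertion just peeks at neighbouring text; it doesn't advance the match position.
With no groups in the pattern, `findall` gives back each whole match — 3 here.

['5', '73', '8']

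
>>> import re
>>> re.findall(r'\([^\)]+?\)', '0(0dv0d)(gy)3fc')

Scanning left to right: at [1:8] → '(0dv0d)'; at [8:12] → '(gy)'.
`findall` yields the raw match text (2 of them) because the pattern has no groups.

['(0dv0d)', '(gy)']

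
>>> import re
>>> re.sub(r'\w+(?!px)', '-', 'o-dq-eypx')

'-----'

The negative lookahead/lookbehind blocks any match where the forbidden context is present.
Matches: at [0:1] → 'o'; at [2:4] → 'dq'; at [5:9] → 'eypx'.
`sub` substitutes '-' at each match site.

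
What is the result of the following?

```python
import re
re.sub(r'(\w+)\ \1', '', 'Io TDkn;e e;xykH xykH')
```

A backreference is literal: `\1` must see the identical characters the first group matched.
Matches: at [8:11] → 'e e'; at [12:21] → 'xykH xykH'.
`sub` substitutes '' at each match site.

'Io TDkn;;'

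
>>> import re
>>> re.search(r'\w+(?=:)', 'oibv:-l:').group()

Lookahead/lookbehind check context without consuming it, so the matched span excludes the asserted characters.
The match spans [0:4] → 'oibv'.

'oibv'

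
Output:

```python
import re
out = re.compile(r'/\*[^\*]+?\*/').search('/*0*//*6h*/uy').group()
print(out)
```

/*0*/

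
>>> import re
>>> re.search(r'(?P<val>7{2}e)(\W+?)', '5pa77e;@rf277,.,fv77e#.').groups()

('77e', ';')

The match spans [3:7] → '77e;'.
Captured: group 1 = '77e', group 2 = ';'.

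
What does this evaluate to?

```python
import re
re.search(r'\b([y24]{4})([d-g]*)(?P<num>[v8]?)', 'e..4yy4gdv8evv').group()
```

This matches a word boundary (`\b`, zero-width); then exactly 4 of one of [y24] (captured); then zero or more of a character in [d-g] (captured); then optionally one of [v8] (captured as 'num').
`re.search` scans for the first position where the pattern succeeds.
The match spans [3:10] → '4yy4gdv'.
Captured: group 1 = '4yy4', group 2 = 'gd', group 3 = 'v'.

'4yy4gdv'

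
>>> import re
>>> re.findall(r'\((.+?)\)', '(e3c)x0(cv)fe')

['e3c', 'cv']

Matches: at [0:5] match '(e3c)', group 1 = 'e3c'; at [7:11] match '(cv)', group 1 = 'cv'.
One capturing group, so `findall` returns just the captured substring from each match — 2 in all.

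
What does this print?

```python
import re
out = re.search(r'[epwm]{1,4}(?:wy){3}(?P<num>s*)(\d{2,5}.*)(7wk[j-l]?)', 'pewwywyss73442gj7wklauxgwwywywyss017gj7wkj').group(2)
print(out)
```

017gj

The match spans [24:42] → 'wwywywyss017gj7wkj'.
Captured: group 1 = 'ss', group 2 = '017gj', group 3 = '7wkj'.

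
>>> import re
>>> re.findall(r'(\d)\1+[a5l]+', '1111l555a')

['1']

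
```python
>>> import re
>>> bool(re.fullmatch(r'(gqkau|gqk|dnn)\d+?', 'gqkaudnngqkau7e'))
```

For `fullmatch`, every character of the input must be accounted for by the pattern.
Here the pattern can't cover the whole string, so the call returns None, and `bool(None)` is False.

False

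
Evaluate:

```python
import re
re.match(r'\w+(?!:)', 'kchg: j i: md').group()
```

The negative lookahead/lookbehind blocks any match where the forbidden context is present.
`match` is anchored at position 0; if the pattern doesn't fit there, it returns None.
The match spans [0:3] → 'kch'.

'kch'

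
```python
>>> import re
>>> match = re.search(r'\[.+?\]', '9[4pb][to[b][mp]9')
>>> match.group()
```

'[4pb]'

Because the quantifier is non-greedy, it stops expanding at the earliest point where the rest of the pattern can succeed.
`re.search` tries every starting position until one works.
The match spans [1:6] → '[4pb]'.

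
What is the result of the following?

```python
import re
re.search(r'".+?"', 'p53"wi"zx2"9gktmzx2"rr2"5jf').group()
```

With the lazy modifier that quantifier settles for the fewest repetitions that let the rest of the pattern succeed (the atoms after it are unaffected and can still be greedy).
`search` walks the string left to right and returns the first match it finds.
The match spans [3:7] → '"wi"'.

'"wi"'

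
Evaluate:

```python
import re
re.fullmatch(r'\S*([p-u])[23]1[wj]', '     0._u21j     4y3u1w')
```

The pattern matches zero or more of a non-whitespace character; then a character in [p-u] (captured); then one of [23], then the literal '1', then one of [wj].
`re.fullmatch` is like wrapping the pattern in `^…$` (in single-line mode).
Here the string isn't matched end-to-end, so the call returns None.

None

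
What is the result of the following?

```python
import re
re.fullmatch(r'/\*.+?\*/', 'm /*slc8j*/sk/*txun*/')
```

None

`re.fullmatch` requires the pattern to consume the entire string.
Here there's no way to consume every character, so the call returns None.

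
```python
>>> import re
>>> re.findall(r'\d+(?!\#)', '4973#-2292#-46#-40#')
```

A negative assertion filters positions out without eating any characters.
Matches: at [0:3] → '497'; at [6:9] → '229'; at [12:13] → '4'; at [16:17] → '4'.
No capturing groups, so `findall` returns the 4 full match strings.

['497', '229', '4', '4']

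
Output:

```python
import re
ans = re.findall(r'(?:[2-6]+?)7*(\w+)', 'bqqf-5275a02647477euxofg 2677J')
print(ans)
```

The pattern matches one or more of a character in [2-6] (lazy) (non-capturing group); then zero or more of a literal '7'; then one or more of a word character (captured).
Scanning left to right: at [5:24] match '5275a02647477euxofg', group 1 = '275a02647477euxofg'; at [25:30] match '2677J', group 1 = '677J'.
With a single group, `findall` returns only what that group captured — 2 items.

['275a02647477euxofg', '677J']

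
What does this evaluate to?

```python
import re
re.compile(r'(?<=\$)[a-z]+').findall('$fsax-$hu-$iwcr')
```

Because the assertion is zero-width, the text it checks is not consumed and won't appear in the result.
`findall` yields the raw match text (3 of them) because the pattern has no groups.

['fsax', 'hu', 'iwcr']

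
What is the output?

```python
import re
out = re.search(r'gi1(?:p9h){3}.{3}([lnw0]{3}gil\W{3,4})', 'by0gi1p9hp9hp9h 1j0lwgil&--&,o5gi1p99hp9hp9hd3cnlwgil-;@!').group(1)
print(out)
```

0lwgil&--&

The match spans [3:28] → 'gi1p9hp9hp9h 1j0lwgil&--&'.
Captured: group 1 = '0lwgil&--&'.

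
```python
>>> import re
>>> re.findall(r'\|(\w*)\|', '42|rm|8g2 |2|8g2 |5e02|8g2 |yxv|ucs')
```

Because there's exactly one group, `findall` drops the full match and keeps group 1 from each hit.

['rm', '2', '5e02', 'yxv']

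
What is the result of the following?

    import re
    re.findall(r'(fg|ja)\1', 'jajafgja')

['ja']

`\1` is not a pattern — it's the concrete string captured by group 1, re-applied verbatim.
Scanning left to right: at [0:4] match 'jaja', group 1 = 'ja'.
Because there's exactly one group, `findall` drops the full match and keeps group 1 from the one hit.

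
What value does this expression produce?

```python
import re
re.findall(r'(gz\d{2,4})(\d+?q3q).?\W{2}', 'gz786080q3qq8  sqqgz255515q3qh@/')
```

[('gz2555', '15q3q')]

Pattern: the literal 'gz', then 2 to 4 of a digit (captured); then one or more of a digit (lazy), then the literal 'q3q' (captured); then optionally any character, then exactly 2 of a non-word character.
2 groups means the one result is a tuple of 2 captured strings — 1 here.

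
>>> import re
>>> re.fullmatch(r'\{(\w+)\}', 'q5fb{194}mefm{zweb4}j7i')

`re.fullmatch` is like wrapping the pattern in `^…$` (in single-line mode).
Here the string isn't matched end-to-end, so the call returns None.

None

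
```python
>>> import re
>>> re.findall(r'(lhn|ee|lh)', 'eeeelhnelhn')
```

`|` is ordered: at each position the engine commits to the first alternative that works.
Walking the string: at [0:2] match 'ee', group 1 = 'ee'; at [2:4] match 'ee', group 1 = 'ee'; at [4:7] match 'lhn', group 1 = 'lhn'; at [8:11] match 'lhn', group 1 = 'lhn'.
Because there's exactly one group, `findall` drops the full match and keeps group 1 from each hit.

['ee', 'ee', 'lhn', 'lhn']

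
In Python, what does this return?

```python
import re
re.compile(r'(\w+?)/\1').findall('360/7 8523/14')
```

Because there's exactly one group, `findall` drops the full match and keeps group 1 from each hit.
Nothing in the string satisfies the pattern, so the list is empty.

[]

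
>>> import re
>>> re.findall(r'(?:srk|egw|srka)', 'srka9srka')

['srk', 'srk']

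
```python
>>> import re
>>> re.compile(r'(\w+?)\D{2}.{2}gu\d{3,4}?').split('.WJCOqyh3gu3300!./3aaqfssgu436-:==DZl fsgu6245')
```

The `?` after the quantifier makes it lazy — it takes as little as possible before letting the rest of the pattern try.
The group in the pattern means `split` returns the separators' captures alongside the pieces.

['.', 'WJCO', '0!./', '3aa', '-:==', 'DZ', '5']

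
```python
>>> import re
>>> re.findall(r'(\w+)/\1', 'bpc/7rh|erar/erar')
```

`\1` has to match the exact text group 1 already captured.
Walking the string: at [8:17] match 'erar/erar', group 1 = 'erar'.
`findall` collects group 1 from the one match (1 total).

['erar']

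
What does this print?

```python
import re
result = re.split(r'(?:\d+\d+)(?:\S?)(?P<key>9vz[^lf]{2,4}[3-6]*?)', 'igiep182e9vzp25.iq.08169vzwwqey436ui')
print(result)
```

['igiep', '9vzp25.', 'iq.', '9vzwwqe', 'y436ui']

The pattern matches one or more of a digit, then one or more of a digit (non-capturing group); then optionally a non-whitespace character (non-capturing group); then the literal '9vz', then 2 to 4 of any character except [lf], then zero or more of a character in [3-6] (lazy) (captured as 'key').
Matches to split on: at [5:16] → '182e9vzp25.'; at [19:30] → '08169vzwwqe'.
With a capturing group present, the delimiter's captured portion is kept in the result list.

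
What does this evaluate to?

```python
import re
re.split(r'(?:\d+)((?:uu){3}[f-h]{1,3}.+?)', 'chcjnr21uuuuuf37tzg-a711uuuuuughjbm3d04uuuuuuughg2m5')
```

['chcjnr21uuuuuf37tzg-a', 'uuuuuughj', 'bm3d04uuuuuuughg2m5']

This matches one or more of a digit (non-capturing group); then the literal 'uu' repeated 3 times, then 1 to 3 of a character in [f-h], then one or more of any character (lazy) (captured).
The `?` after the quantifier makes it lazy — it takes as little as possible before letting the rest of the pattern try.
Matches to split on: at [21:33] → '711uuuuuughj'.
The group in the pattern means `split` returns the separators' captures alongside the pieces.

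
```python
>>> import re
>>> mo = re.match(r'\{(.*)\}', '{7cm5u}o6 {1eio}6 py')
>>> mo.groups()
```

`match` is anchored at position 0; if the pattern doesn't fit there, it returns None.
The match spans [0:16] → '{7cm5u}o6 {1eio}'.
Captured: group 1 = '7cm5u}o6 {1eio'.

('7cm5u}o6 {1eio',)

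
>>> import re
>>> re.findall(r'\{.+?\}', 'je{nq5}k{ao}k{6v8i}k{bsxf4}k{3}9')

['{nq5}', '{ao}', '{6v8i}', '{bsxf4}', '{3}']

Matches: at [2:7] → '{nq5}'; at [8:12] → '{ao}'; at [13:19] → '{6v8i}'; at [20:27] → '{bsxf4}'; at [28:31] → '{3}'.
With no groups in the pattern, `findall` gives back each whole match — 5 here.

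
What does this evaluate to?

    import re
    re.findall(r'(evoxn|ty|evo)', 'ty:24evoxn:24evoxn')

['ty', 'evoxn', 'evoxn']

`|` is ordered: at each position the engine commits to the first alternative that works.
Walking the string: at [0:2] match 'ty', group 1 = 'ty'; at [5:10] match 'evoxn', group 1 = 'evoxn'; at [13:18] match 'evoxn', group 1 = 'evoxn'.
Because there's exactly one group, `findall` drops the full match and keeps group 1 from each hit.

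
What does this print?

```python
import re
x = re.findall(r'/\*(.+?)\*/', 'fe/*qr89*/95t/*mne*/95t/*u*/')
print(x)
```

A `+?`/`*?`/`{m,n}?` starts at its minimum and grows only as far as needed for what follows to match.
One capturing group, so `findall` returns just the captured substring from each match — 3 in all.

['qr89', 'mne', 'u']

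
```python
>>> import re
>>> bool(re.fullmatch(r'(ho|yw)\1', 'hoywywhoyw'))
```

A backreference is literal: `\1` must see the identical characters the first group matched.
For `fullmatch`, every character of the input must be accounted for by the pattern.
Here the string isn't matched end-to-end, so the call returns None, and `bool(None)` is False.

False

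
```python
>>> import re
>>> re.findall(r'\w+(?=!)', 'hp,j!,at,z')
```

['j']

Lookahead/lookbehind check context without consuming it, so the matched span excludes the asserted characters.
Walking the string: at [3:4] → 'j'.
With no groups in the pattern, `findall` gives back each whole match — 1 here.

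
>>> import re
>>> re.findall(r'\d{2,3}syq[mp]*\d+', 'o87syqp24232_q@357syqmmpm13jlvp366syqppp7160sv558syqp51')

['87syqp24232', '357syqmmpm13', '366syqppp7160', '558syqp51']

The pattern matches 2 to 3 of a digit; then the literal 'syq', then zero or more of one of [mp], then one or more of a digit.
Matches: at [1:12] → '87syqp24232'; at [15:27] → '357syqmmpm13'; at [31:44] → '366syqppp7160'; at [46:55] → '558syqp51'.
No capturing groups, so `findall` returns the 4 full match strings.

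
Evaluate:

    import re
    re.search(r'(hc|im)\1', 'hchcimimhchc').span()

`\1` has to match the exact text group 1 already captured.
`search` walks the string left to right and returns the first match it finds.
The match spans [0:4] → 'hchc'.
Captured: group 1 = 'hc'.

(0, 4)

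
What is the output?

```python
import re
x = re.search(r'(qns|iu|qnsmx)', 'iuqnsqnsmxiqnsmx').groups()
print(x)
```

('iu',)

`re.search` tries every starting position until one works.
The match spans [0:2] → 'iu'.
Captured: group 1 = 'iu'.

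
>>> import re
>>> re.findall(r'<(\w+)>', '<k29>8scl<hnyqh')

['k29']

`findall` collects group 1 from the one match (1 total).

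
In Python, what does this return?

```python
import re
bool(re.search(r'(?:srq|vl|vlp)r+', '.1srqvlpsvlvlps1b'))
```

Here no position works, so the call returns None, and `bool(None)` is False.

False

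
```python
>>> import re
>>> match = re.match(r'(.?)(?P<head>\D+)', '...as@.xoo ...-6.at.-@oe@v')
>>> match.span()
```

(0, 15)

The pattern matches optionally any character (captured); then one or more of a non-digit (captured as 'head').
`re.match` only tries the pattern at the start of the string.
The match spans [0:15] → '...as@.xoo ...-'.
Captured: group 1 = '.', group 2 = '..as@.xoo ...-'.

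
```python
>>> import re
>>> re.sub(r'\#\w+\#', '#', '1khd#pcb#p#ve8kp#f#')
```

'1khd#p#f#'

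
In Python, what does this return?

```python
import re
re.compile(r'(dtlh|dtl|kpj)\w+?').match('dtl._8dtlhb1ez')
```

None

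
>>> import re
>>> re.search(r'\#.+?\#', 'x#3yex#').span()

The match spans [1:7] → '#3yex#'.

(1, 7)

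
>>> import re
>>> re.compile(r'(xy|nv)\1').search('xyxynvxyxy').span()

`\1` has to match the exact text group 1 already captured.
The match spans [0:4] → 'xyxy'.

(0, 4)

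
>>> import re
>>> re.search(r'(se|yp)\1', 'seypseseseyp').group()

'sese'

The backreference `\1` re-matches whatever the first group consumed, character for character.
The match spans [4:8] → 'sese'.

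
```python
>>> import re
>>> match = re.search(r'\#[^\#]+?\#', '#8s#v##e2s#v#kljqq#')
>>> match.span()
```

(0, 4)

Unlike `match`, `search` isn't anchored — it looks for the pattern anywhere in the string.
The match spans [0:4] → '#8s#'.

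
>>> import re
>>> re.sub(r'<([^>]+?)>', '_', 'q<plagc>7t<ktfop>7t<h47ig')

'q_7t_7t<h47ig'

Each match is replaced by '_'.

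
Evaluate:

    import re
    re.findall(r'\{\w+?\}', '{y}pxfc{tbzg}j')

Scanning left to right: at [0:3] → '{y}'; at [7:13] → '{tbzg}'.
`findall` yields the raw match text (2 of them) because the pattern has no groups.

['{y}', '{tbzg}']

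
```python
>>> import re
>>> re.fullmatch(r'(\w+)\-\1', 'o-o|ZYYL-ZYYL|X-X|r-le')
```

None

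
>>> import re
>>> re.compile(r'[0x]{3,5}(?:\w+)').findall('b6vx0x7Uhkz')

Pattern: 3 to 5 of one of [0x]; then one or more of a word character (non-capturing group).
No capturing groups, so `findall` returns the 1 full match string.

['x0x7Uhkz']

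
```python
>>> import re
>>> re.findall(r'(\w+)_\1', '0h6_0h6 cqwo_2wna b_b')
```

`\1` has to match the exact text group 1 already captured.
Because there's exactly one group, `findall` drops the full match and keeps group 1 from each hit.

['0h6', 'b']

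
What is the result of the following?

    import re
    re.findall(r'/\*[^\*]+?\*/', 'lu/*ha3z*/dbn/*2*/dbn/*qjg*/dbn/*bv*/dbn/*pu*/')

['/*ha3z*/', '/*2*/', '/*qjg*/', '/*bv*/', '/*pu*/']

Matches: at [2:10] → '/*ha3z*/'; at [13:18] → '/*2*/'; at [21:28] → '/*qjg*/'; at [31:37] → '/*bv*/'; at [40:46] → '/*pu*/'.
No capturing groups, so `findall` returns the 5 full match strings.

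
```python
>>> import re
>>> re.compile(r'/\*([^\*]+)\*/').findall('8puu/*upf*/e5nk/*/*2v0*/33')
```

Walking the string: at [4:11] match '/*upf*/', group 1 = 'upf'; at [17:24] match '/*2v0*/', group 1 = '2v0'.
With a single group, `findall` returns only what that group captured — 2 items.

['upf', '2v0']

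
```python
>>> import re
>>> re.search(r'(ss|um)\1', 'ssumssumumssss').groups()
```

('um',)

The match spans [6:10] → 'umum'.
Captured: group 1 = 'um'.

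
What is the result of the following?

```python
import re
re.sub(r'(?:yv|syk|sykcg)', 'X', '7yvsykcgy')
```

'7XXcgy'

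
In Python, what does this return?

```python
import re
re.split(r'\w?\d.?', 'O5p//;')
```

The pattern matches optionally a word character; then a digit, then optionally any character.
Matches to split on: at [0:3] → 'O5p'.
Splitting on the pattern gives 2 pieces.

['', '//;']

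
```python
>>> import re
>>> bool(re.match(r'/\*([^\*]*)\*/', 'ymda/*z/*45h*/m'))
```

`match` is anchored at position 0; if the pattern doesn't fit there, it returns None.
Here the string doesn't start with a match, so the call returns None, and `bool(None)` is False.

False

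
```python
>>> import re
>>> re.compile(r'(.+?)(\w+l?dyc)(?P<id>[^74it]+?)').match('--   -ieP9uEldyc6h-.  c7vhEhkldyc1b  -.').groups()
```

The match spans [0:17] → '--   -ieP9uEldyc6'.
Captured: group 1 = '--   -', group 2 = 'ieP9uEldyc', group 3 = '6'.

('--   -', 'ieP9uEldyc', '6')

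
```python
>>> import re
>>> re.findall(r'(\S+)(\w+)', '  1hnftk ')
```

[('1hnft', 'k')]

Multiple groups make `findall` return tuples — one 2-tuple for the one match.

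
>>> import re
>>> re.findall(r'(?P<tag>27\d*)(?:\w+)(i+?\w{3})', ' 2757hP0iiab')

The pattern matches the literal '27', then zero or more of a digit (captured as 'tag'); then one or more of a word character (non-capturing group); then one or more of a literal 'i' (lazy), then exactly 3 of a word character (captured).
2 groups means the one result is a tuple of 2 captured strings — 1 here.

[('2757', 'iiab')]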